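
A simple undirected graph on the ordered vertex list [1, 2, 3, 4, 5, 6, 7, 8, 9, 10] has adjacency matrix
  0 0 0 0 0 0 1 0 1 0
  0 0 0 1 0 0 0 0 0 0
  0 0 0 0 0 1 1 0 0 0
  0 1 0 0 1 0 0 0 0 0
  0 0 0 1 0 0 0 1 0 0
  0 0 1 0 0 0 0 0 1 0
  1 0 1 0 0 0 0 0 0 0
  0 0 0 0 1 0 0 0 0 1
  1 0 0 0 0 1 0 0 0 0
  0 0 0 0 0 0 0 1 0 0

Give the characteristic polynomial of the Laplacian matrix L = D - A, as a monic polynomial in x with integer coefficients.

x^10 - 18x^9 + 136x^8 - 560x^7 + 1365x^6 - 2000x^5 + 1700x^4 - 750x^3 + 125x^2

Each diagonal entry of L is the vertex degree and each off-diagonal entry is -1 where an edge is present, 0 otherwise; in the order [1, 2, 3, 4, 5, 6, 7, 8, 9, 10] the diagonal is [2, 1, 2, 2, 2, 2, 2, 2, 2, 1]. Computing det(xI - L) by cofactor expansion (or equivalently via sum-over-permutations) gives x^10 - 18x^9 + 136x^8 - 560x^7 + 1365x^6 - 2000x^5 + 1700x^4 - 750x^3 + 125x^2. Since p(0) = det(-L) = 0, x divides p(x). The largest eigenvalue, 3.6180, is at most the vertex count 10.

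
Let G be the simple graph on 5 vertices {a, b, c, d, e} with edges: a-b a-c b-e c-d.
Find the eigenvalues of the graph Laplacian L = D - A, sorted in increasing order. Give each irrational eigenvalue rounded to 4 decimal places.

[0, 0.3820, 1.3820, 2.6180, 3.6180]

Reading degrees in the order [a, b, c, d, e] gives [2, 2, 2, 1, 1]; set D = diag(2, 2, 2, 1, 1) and form L = D - A. The multiplicity of 0 as a Laplacian eigenvalue equals the number of connected components. By the matrix-tree theorem the graph has (1/5) * product of the nonzero eigenvalues = 1 spanning tree. There is one zero in the spectrum, matching the 1 component.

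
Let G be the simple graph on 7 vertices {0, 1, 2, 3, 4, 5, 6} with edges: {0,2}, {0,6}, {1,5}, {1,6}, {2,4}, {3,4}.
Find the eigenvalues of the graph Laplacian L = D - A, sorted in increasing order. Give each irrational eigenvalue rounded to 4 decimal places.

[0, 0.1981, 0.7530, 1.5550, 2.4450, 3.2470, 3.8019]

Reading degrees in the order [0, 1, 2, 3, 4, 5, 6] gives [2, 2, 2, 1, 2, 1, 2]; set D = diag(2, 2, 2, 1, 2, 1, 2) and form L = D - A. Since every row of L sums to 0, the all-ones vector is in the kernel and 0 is an eigenvalue. The single zero eigenvalue shows the graph is connected. The largest eigenvalue, 3.8019, is at most the vertex count 7. The eigenvalues sum to 12, which equals trace(L) = 2|E|.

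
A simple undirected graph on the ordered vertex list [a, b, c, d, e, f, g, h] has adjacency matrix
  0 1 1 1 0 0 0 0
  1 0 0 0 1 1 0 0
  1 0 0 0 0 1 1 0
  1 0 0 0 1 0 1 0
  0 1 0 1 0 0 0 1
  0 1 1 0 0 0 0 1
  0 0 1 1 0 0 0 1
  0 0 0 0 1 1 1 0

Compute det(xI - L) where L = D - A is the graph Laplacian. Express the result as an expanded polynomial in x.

Each diagonal entry of L is the vertex degree and each off-diagonal entry is -1 where an edge is present, 0 otherwise; in the order [a, b, c, d, e, f, g, h] the diagonal is [3, 3, 3, 3, 3, 3, 3, 3]. The eigenvalues of L are [0, 2, 2, 2, 4, 4, 4, 6]; the characteristic polynomial is the product of (x - lambda_i), which multiplies out to x^8 - 24x^7 + 240x^6 - 1296x^5 + 4080x^4 - 7488x^3 + 7424x^2 - 3072x. The coefficient of x^7 equals -trace(L) = -24, matching the sum of degrees. The eigenvalues sum to 24, which equals trace(L) = 2|E|.

x^8 - 24x^7 + 240x^6 - 1296x^5 + 4080x^4 - 7488x^3 + 7424x^2 - 3072x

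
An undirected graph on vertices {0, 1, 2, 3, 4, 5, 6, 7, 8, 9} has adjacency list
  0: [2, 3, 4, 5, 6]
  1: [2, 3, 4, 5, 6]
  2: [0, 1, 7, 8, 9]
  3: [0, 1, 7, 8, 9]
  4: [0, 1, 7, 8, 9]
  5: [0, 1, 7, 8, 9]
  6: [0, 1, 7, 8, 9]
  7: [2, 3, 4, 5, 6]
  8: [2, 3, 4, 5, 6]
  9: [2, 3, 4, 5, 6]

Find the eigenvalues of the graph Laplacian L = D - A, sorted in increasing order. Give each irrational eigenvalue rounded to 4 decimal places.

[0, 5, 5, 5, 5, 5, 5, 5, 5, 10]

Reading degrees in the order [0, 1, 2, 3, 4, 5, 6, 7, 8, 9] gives [5, 5, 5, 5, 5, 5, 5, 5, 5, 5]; set D = diag(5, 5, 5, 5, 5, 5, 5, 5, 5, 5) and form L = D - A. L is symmetric positive semidefinite, so every eigenvalue is real and nonnegative. The single zero eigenvalue shows the graph is connected.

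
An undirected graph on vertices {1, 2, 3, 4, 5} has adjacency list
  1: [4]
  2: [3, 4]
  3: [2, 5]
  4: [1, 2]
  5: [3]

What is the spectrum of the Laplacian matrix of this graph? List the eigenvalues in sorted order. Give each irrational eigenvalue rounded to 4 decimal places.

Reading degrees in the order [1, 2, 3, 4, 5] gives [1, 2, 2, 2, 1]; set D = diag(1, 2, 2, 2, 1) and form L = D - A. Diagonalising L (or applying a numerical eigensolver to the 5x5 matrix) gives the spectrum above.

[0, 0.3820, 1.3820, 2.6180, 3.6180]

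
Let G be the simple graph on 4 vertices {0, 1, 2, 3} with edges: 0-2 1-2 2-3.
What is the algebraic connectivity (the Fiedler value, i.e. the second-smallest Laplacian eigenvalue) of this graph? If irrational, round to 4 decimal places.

With the vertex order [0, 1, 2, 3], the degrees are [1, 1, 3, 1], giving D = diag(1, 1, 3, 1) and L = D - A. The sorted Laplacian eigenvalues are [0, 1, 1, 4]; the algebraic connectivity is the second entry, 1. The largest eigenvalue, 4, is at most the vertex count 4. The eigenvalues sum to 6, which equals trace(L) = 2|E|.

1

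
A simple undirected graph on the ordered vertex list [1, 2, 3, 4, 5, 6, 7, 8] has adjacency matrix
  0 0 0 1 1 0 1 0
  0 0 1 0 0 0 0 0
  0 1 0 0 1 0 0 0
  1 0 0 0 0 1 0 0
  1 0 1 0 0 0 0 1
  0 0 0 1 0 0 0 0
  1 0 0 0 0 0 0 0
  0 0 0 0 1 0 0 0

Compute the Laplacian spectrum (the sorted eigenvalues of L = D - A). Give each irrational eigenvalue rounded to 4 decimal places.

[0, 0.2509, 0.5858, 0.7287, 2, 2.3349, 3.4142, 4.6855]

Reading degrees in the order [1, 2, 3, 4, 5, 6, 7, 8] gives [3, 1, 2, 2, 3, 1, 1, 1]; set D = diag(3, 1, 2, 2, 3, 1, 1, 1) and form L = D - A. L is symmetric positive semidefinite, so every eigenvalue is real and nonnegative. The single zero eigenvalue shows the graph is connected. There is one zero in the spectrum, matching the 1 component. The eigenvalues sum to 14, which equals trace(L) = 2|E|.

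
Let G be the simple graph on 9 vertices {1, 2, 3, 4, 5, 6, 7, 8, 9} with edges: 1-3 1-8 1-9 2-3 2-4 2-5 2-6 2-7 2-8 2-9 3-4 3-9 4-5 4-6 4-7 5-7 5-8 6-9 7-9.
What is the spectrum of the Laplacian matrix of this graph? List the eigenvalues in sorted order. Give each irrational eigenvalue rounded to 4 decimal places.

With the vertex order [1, 2, 3, 4, 5, 6, 7, 8, 9], the degrees are [3, 7, 4, 5, 4, 3, 4, 3, 5], giving D = diag(3, 7, 4, 5, 4, 3, 4, 3, 5) and L = D - A. Diagonalising L (or applying a numerical eigensolver to the 9x9 matrix) gives the spectrum above. The single zero eigenvalue shows the graph is connected. There is one zero in the spectrum, matching the 1 component.

[0, 2.0998, 2.4757, 3.2989, 4.3487, 5.0289, 5.7144, 6.9171, 8.1164]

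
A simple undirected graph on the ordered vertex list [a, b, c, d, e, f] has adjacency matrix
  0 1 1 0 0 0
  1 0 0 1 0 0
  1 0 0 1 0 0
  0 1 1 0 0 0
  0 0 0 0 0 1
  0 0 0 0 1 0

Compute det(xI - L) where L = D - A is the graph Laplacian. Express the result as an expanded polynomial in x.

x^6 - 10x^5 + 36x^4 - 56x^3 + 32x^2

Each diagonal entry of L is the vertex degree and each off-diagonal entry is -1 where an edge is present, 0 otherwise; in the order [a, b, c, d, e, f] the diagonal is [2, 2, 2, 2, 1, 1]. The eigenvalues of L are [0, 0, 2, 2, 2, 4]; the characteristic polynomial is the product of (x - lambda_i), which multiplies out to x^6 - 10x^5 + 36x^4 - 56x^3 + 32x^2. The constant term is 0 because L is singular (the all-ones vector lies in its kernel). There are 2 zeros in the spectrum, matching the 2 components.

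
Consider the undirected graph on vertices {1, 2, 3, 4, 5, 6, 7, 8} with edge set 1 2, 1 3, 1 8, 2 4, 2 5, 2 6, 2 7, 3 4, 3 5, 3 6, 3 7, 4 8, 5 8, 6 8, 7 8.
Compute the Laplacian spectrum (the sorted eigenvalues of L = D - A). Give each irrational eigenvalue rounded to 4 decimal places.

[0, 3, 3, 3, 3, 5, 5, 8]

With the vertex order [1, 2, 3, 4, 5, 6, 7, 8], the degrees are [3, 5, 5, 3, 3, 3, 3, 5], giving D = diag(3, 5, 5, 3, 3, 3, 3, 5) and L = D - A. L is symmetric positive semidefinite, so every eigenvalue is real and nonnegative. The single zero eigenvalue shows the graph is connected. There is one zero in the spectrum, matching the 1 component.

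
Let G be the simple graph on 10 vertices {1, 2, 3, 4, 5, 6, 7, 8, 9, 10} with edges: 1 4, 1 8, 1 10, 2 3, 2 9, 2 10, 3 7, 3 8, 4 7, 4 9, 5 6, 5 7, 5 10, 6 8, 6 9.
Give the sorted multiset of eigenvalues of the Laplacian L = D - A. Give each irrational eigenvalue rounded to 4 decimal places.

With the vertex order [1, 2, 3, 4, 5, 6, 7, 8, 9, 10], the degrees are [3, 3, 3, 3, 3, 3, 3, 3, 3, 3], giving D = diag(3, 3, 3, 3, 3, 3, 3, 3, 3, 3) and L = D - A. Diagonalising L (or applying a numerical eigensolver to the 10x10 matrix) gives the spectrum above. The single zero eigenvalue shows the graph is connected.

[0, 2, 2, 2, 2, 2, 5, 5, 5, 5]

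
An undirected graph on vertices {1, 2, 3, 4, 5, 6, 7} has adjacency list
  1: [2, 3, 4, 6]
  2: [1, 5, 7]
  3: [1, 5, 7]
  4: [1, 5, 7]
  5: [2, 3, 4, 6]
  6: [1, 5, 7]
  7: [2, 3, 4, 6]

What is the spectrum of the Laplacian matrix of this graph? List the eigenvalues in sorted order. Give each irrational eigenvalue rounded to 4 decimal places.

With the vertex order [1, 2, 3, 4, 5, 6, 7], the degrees are [4, 3, 3, 3, 4, 3, 4], giving D = diag(4, 3, 3, 3, 4, 3, 4) and L = D - A. Diagonalising L (or applying a numerical eigensolver to the 7x7 matrix) gives the spectrum above. The single zero eigenvalue shows the graph is connected. There is one zero in the spectrum, matching the 1 component.

[0, 3, 3, 3, 4, 4, 7]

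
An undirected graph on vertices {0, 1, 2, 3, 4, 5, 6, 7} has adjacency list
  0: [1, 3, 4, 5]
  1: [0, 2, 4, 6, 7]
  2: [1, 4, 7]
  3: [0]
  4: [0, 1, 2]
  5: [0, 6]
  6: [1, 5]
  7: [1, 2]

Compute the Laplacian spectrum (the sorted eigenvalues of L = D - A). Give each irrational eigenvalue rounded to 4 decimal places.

[0, 0.7708, 1.0320, 2.2810, 2.7337, 3.9145, 4.9793, 6.2888]

Each diagonal entry of L is the vertex degree and each off-diagonal entry is -1 where an edge is present, 0 otherwise; in the order [0, 1, 2, 3, 4, 5, 6, 7] the diagonal is [4, 5, 3, 1, 3, 2, 2, 2]. L is symmetric positive semidefinite, so every eigenvalue is real and nonnegative. By the matrix-tree theorem the graph has (1/8) * product of the nonzero eigenvalues = 76 spanning trees.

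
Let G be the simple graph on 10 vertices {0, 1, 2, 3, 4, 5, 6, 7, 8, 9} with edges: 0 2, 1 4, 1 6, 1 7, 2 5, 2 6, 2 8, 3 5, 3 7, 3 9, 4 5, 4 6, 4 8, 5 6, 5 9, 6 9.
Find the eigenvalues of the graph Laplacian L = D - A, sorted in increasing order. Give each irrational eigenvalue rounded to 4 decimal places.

[0, 0.6939, 1.3278, 1.7770, 2.4439, 4, 4.1361, 4.7230, 6.3293, 6.5688]

Each diagonal entry of L is the vertex degree and each off-diagonal entry is -1 where an edge is present, 0 otherwise; in the order [0, 1, 2, 3, 4, 5, 6, 7, 8, 9] the diagonal is [1, 3, 4, 3, 4, 5, 5, 2, 2, 3]. Since every row of L sums to 0, the all-ones vector is in the kernel and 0 is an eigenvalue. The single zero eigenvalue shows the graph is connected. The eigenvalues sum to 32, which equals trace(L) = 2|E|. The largest eigenvalue, 6.5688, is at most the vertex count 10.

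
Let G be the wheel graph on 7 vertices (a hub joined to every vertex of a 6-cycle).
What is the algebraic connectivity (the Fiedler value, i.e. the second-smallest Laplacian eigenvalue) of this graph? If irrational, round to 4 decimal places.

The graph has 7 vertices and degree multiset [6, 3, 3, 3, 3, 3, 3]; D is the diagonal matrix of degrees and L = D - A. Computing the eigenvalues of L and sorting gives [0, 2, 2, 4, 4, 5, 7]. The Fiedler value lambda_2 = 2 is strictly positive, so the graph is connected. By the matrix-tree theorem the graph has (1/7) * product of the nonzero eigenvalues = 320 spanning trees. There is one zero in the spectrum, matching the 1 component.

2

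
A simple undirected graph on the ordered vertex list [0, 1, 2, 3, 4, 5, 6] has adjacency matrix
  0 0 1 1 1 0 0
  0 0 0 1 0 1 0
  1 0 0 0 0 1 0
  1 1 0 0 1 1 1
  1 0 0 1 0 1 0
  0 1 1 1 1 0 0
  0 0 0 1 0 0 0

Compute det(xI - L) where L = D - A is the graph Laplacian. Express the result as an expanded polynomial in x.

x^7 - 20x^6 + 156x^5 - 602x^4 + 1202x^3 - 1168x^2 + 427x

With the vertex order [0, 1, 2, 3, 4, 5, 6], the degrees are [3, 2, 2, 5, 3, 4, 1], giving D = diag(3, 2, 2, 5, 3, 4, 1) and L = D - A. Computing det(xI - L) by cofactor expansion (or equivalently via sum-over-permutations) gives x^7 - 20x^6 + 156x^5 - 602x^4 + 1202x^3 - 1168x^2 + 427x. Since p(0) = det(-L) = 0, x divides p(x).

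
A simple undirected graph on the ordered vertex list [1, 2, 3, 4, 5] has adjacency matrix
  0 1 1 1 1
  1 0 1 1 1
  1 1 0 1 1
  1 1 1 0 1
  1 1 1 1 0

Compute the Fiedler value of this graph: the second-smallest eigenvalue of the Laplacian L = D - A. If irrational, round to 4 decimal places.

5

Each diagonal entry of L is the vertex degree and each off-diagonal entry is -1 where an edge is present, 0 otherwise; in the order [1, 2, 3, 4, 5] the diagonal is [4, 4, 4, 4, 4]. Computing the eigenvalues of L and sorting gives [0, 5, 5, 5, 5]. The Fiedler value lambda_2 = 5 is strictly positive, so the graph is connected.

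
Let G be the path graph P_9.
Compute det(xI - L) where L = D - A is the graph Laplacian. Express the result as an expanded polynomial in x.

x^9 - 16x^8 + 105x^7 - 364x^6 + 715x^5 - 792x^4 + 462x^3 - 120x^2 + 9x

The graph has 9 vertices and degree multiset [2, 2, 2, 2, 2, 2, 2, 1, 1]; D is the diagonal matrix of degrees and L = D - A. Computing det(xI - L) by cofactor expansion (or equivalently via sum-over-permutations) gives x^9 - 16x^8 + 105x^7 - 364x^6 + 715x^5 - 792x^4 + 462x^3 - 120x^2 + 9x. The constant term is 0 because L is singular (the all-ones vector lies in its kernel). By the matrix-tree theorem the graph has (1/9) * product of the nonzero eigenvalues = 1 spanning tree.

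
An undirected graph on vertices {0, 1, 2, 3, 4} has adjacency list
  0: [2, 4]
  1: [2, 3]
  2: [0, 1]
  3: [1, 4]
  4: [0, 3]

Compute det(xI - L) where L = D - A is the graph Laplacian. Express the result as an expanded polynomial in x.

x^5 - 10x^4 + 35x^3 - 50x^2 + 25x

Reading degrees in the order [0, 1, 2, 3, 4] gives [2, 2, 2, 2, 2]; set D = diag(2, 2, 2, 2, 2) and form L = D - A. L has integer entries, so p(x) = det(xI - L) has integer coefficients. Expanding the determinant yields x^5 - 10x^4 + 35x^3 - 50x^2 + 25x. The constant term is 0 because L is singular (the all-ones vector lies in its kernel). By the matrix-tree theorem the graph has (1/5) * product of the nonzero eigenvalues = 5 spanning trees.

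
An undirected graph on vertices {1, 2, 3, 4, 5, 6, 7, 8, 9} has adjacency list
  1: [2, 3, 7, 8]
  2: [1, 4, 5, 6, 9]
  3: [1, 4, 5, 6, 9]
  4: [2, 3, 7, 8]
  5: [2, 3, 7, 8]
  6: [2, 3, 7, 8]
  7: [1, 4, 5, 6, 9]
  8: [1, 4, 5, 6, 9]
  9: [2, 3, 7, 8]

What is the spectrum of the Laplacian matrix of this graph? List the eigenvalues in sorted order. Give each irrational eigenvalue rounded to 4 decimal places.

With the vertex order [1, 2, 3, 4, 5, 6, 7, 8, 9], the degrees are [4, 5, 5, 4, 4, 4, 5, 5, 4], giving D = diag(4, 5, 5, 4, 4, 4, 5, 5, 4) and L = D - A. The multiplicity of 0 as a Laplacian eigenvalue equals the number of connected components. The eigenvalues sum to 40, which equals trace(L) = 2|E|. By the matrix-tree theorem the graph has (1/9) * product of the nonzero eigenvalues = 32000 spanning trees.

[0, 4, 4, 4, 4, 5, 5, 5, 9]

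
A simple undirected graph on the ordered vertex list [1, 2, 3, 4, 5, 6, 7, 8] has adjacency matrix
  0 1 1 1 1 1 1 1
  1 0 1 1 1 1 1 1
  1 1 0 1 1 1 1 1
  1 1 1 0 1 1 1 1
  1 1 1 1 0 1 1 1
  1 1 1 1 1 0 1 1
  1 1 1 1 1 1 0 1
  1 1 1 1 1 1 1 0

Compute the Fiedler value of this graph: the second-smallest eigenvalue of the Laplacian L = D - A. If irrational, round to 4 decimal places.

8

Each diagonal entry of L is the vertex degree and each off-diagonal entry is -1 where an edge is present, 0 otherwise; in the order [1, 2, 3, 4, 5, 6, 7, 8] the diagonal is [7, 7, 7, 7, 7, 7, 7, 7]. Computing the eigenvalues of L and sorting gives [0, 8, 8, 8, 8, 8, 8, 8]. The Fiedler value lambda_2 = 8 is strictly positive, so the graph is connected. The largest eigenvalue, 8, is at most the vertex count 8. The eigenvalues sum to 56, which equals trace(L) = 2|E|.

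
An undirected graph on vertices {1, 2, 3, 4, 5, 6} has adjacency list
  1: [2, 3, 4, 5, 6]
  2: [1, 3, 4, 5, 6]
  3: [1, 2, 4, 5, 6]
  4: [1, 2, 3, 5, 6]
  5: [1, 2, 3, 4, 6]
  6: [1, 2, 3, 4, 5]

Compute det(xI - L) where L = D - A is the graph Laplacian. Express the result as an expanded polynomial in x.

Each diagonal entry of L is the vertex degree and each off-diagonal entry is -1 where an edge is present, 0 otherwise; in the order [1, 2, 3, 4, 5, 6] the diagonal is [5, 5, 5, 5, 5, 5]. The eigenvalues of L are [0, 6, 6, 6, 6, 6]; the characteristic polynomial is the product of (x - lambda_i), which multiplies out to x^6 - 30x^5 + 360x^4 - 2160x^3 + 6480x^2 - 7776x. The constant term is 0 because L is singular (the all-ones vector lies in its kernel). The largest eigenvalue, 6, is at most the vertex count 6.

x^6 - 30x^5 + 360x^4 - 2160x^3 + 6480x^2 - 7776x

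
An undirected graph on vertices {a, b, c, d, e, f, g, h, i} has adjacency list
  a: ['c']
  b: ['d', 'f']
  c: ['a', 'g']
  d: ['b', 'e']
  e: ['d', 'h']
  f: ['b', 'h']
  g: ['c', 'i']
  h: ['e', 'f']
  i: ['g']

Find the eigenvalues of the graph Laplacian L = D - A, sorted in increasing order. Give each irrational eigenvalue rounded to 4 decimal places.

With the vertex order [a, b, c, d, e, f, g, h, i], the degrees are [1, 2, 2, 2, 2, 2, 2, 2, 1], giving D = diag(1, 2, 2, 2, 2, 2, 2, 2, 1) and L = D - A. L is symmetric positive semidefinite, so every eigenvalue is real and nonnegative. The 2 zero eigenvalues correspond to the 2 connected components. The eigenvalues sum to 16, which equals trace(L) = 2|E|.

[0, 0, 0.5858, 1.3820, 1.3820, 2, 3.4142, 3.6180, 3.6180]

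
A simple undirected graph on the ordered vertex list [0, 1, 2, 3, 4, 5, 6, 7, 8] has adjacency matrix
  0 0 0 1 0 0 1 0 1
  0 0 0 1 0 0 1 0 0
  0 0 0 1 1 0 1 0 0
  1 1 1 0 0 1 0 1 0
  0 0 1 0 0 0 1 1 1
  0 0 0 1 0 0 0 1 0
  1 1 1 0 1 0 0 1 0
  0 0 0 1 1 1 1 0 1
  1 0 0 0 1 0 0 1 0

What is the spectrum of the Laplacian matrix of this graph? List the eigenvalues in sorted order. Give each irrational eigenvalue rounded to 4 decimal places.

[0, 1.6972, 1.7362, 2.4505, 3.1573, 4.5073, 5.3028, 5.7833, 7.3655]

With the vertex order [0, 1, 2, 3, 4, 5, 6, 7, 8], the degrees are [3, 2, 3, 5, 4, 2, 5, 5, 3], giving D = diag(3, 2, 3, 5, 4, 2, 5, 5, 3) and L = D - A. The multiplicity of 0 as a Laplacian eigenvalue equals the number of connected components. The single zero eigenvalue shows the graph is connected.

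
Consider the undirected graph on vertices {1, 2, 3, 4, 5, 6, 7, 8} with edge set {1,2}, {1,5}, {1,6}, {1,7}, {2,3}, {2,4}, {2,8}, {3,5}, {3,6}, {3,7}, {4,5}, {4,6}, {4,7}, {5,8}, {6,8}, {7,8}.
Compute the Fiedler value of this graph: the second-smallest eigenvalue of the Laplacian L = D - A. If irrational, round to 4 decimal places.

Reading degrees in the order [1, 2, 3, 4, 5, 6, 7, 8] gives [4, 4, 4, 4, 4, 4, 4, 4]; set D = diag(4, 4, 4, 4, 4, 4, 4, 4) and form L = D - A. The smallest Laplacian eigenvalue is always 0. The next one, lambda_2 = 4, measures how hard the graph is to disconnect: larger values mean better connectivity. There is one zero in the spectrum, matching the 1 component.

4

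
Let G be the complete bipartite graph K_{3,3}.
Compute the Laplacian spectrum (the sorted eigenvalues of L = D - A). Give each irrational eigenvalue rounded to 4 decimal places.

[0, 3, 3, 3, 3, 6]

The graph has 6 vertices and degree multiset [3, 3, 3, 3, 3, 3]; D is the diagonal matrix of degrees and L = D - A. Diagonalising L (or applying a numerical eigensolver to the 6x6 matrix) gives the spectrum above. By the matrix-tree theorem the graph has (1/6) * product of the nonzero eigenvalues = 81 spanning trees.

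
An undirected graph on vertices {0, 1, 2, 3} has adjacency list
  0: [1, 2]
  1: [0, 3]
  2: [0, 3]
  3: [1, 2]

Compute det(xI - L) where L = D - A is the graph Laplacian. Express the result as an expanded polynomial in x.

x^4 - 8x^3 + 20x^2 - 16x

Reading degrees in the order [0, 1, 2, 3] gives [2, 2, 2, 2]; set D = diag(2, 2, 2, 2) and form L = D - A. L has integer entries, so p(x) = det(xI - L) has integer coefficients. Expanding the determinant yields x^4 - 8x^3 + 20x^2 - 16x. Since p(0) = det(-L) = 0, x divides p(x).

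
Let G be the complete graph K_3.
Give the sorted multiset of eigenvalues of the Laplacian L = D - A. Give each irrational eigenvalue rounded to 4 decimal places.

[0, 3, 3]

The graph has 3 vertices and degree multiset [2, 2, 2]; D is the diagonal matrix of degrees and L = D - A. The multiplicity of 0 as a Laplacian eigenvalue equals the number of connected components. There is one zero in the spectrum, matching the 1 component. By the matrix-tree theorem the graph has (1/3) * product of the nonzero eigenvalues = 3 spanning trees.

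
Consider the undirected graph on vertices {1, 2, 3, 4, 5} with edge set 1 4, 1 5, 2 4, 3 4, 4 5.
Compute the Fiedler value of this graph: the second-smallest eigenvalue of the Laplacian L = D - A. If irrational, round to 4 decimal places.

With the vertex order [1, 2, 3, 4, 5], the degrees are [2, 1, 1, 4, 2], giving D = diag(2, 1, 1, 4, 2) and L = D - A. Computing the eigenvalues of L and sorting gives [0, 1, 1, 3, 5]. The Fiedler value lambda_2 = 1 is strictly positive, so the graph is connected. The eigenvalues sum to 10, which equals trace(L) = 2|E|.

1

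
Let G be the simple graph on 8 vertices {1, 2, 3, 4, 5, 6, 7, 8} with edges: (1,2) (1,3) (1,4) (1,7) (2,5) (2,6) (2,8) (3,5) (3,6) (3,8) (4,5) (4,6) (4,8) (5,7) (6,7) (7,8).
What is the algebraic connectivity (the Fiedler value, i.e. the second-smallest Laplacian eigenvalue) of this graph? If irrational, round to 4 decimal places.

With the vertex order [1, 2, 3, 4, 5, 6, 7, 8], the degrees are [4, 4, 4, 4, 4, 4, 4, 4], giving D = diag(4, 4, 4, 4, 4, 4, 4, 4) and L = D - A. Computing the eigenvalues of L and sorting gives [0, 4, 4, 4, 4, 4, 4, 8]. The Fiedler value lambda_2 = 4 is strictly positive, so the graph is connected. The largest eigenvalue, 8, is at most the vertex count 8.

4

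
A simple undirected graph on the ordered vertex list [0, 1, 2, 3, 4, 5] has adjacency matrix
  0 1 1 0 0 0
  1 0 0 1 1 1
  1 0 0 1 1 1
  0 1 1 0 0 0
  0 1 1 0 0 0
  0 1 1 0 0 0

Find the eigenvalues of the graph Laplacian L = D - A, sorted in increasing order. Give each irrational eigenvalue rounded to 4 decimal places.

[0, 2, 2, 2, 4, 6]

With the vertex order [0, 1, 2, 3, 4, 5], the degrees are [2, 4, 4, 2, 2, 2], giving D = diag(2, 4, 4, 2, 2, 2) and L = D - A. L is symmetric positive semidefinite, so every eigenvalue is real and nonnegative. The eigenvalues sum to 16, which equals trace(L) = 2|E|. By the matrix-tree theorem the graph has (1/6) * product of the nonzero eigenvalues = 32 spanning trees.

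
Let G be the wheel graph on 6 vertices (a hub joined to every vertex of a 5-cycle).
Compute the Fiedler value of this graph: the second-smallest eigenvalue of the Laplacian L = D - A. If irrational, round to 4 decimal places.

2.3820

The graph has 6 vertices and degree multiset [5, 3, 3, 3, 3, 3]; D is the diagonal matrix of degrees and L = D - A. The smallest Laplacian eigenvalue is always 0. The next one, lambda_2 = 2.3820, measures how hard the graph is to disconnect: larger values mean better connectivity.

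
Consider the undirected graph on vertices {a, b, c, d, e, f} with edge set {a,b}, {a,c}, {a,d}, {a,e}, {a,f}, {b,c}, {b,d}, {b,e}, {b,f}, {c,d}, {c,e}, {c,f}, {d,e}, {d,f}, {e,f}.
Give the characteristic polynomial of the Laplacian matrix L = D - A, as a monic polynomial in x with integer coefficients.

x^6 - 30x^5 + 360x^4 - 2160x^3 + 6480x^2 - 7776x

Each diagonal entry of L is the vertex degree and each off-diagonal entry is -1 where an edge is present, 0 otherwise; in the order [a, b, c, d, e, f] the diagonal is [5, 5, 5, 5, 5, 5]. Computing det(xI - L) by cofactor expansion (or equivalently via sum-over-permutations) gives x^6 - 30x^5 + 360x^4 - 2160x^3 + 6480x^2 - 7776x. The coefficient of x^5 equals -trace(L) = -30, matching the sum of degrees.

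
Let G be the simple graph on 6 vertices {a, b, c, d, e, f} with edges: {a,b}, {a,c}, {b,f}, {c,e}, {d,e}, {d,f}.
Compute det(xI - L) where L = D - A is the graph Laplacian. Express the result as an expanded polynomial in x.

x^6 - 12x^5 + 54x^4 - 112x^3 + 105x^2 - 36x

With the vertex order [a, b, c, d, e, f], the degrees are [2, 2, 2, 2, 2, 2], giving D = diag(2, 2, 2, 2, 2, 2) and L = D - A. Computing det(xI - L) by cofactor expansion (or equivalently via sum-over-permutations) gives x^6 - 12x^5 + 54x^4 - 112x^3 + 105x^2 - 36x. Since p(0) = det(-L) = 0, x divides p(x). The eigenvalues sum to 12, which equals trace(L) = 2|E|.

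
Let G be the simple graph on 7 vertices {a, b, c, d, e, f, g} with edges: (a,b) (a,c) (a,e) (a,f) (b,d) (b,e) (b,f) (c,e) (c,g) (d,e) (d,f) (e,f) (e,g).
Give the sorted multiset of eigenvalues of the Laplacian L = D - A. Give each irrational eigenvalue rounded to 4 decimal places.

With the vertex order [a, b, c, d, e, f, g], the degrees are [4, 4, 3, 3, 6, 4, 2], giving D = diag(4, 4, 3, 3, 6, 4, 2) and L = D - A. L is symmetric positive semidefinite, so every eigenvalue is real and nonnegative. The single zero eigenvalue shows the graph is connected. By the matrix-tree theorem the graph has (1/7) * product of the nonzero eigenvalues = 480 spanning trees. The largest eigenvalue, 7, is at most the vertex count 7.

[0, 1.4384, 3, 4, 5, 5.5616, 7]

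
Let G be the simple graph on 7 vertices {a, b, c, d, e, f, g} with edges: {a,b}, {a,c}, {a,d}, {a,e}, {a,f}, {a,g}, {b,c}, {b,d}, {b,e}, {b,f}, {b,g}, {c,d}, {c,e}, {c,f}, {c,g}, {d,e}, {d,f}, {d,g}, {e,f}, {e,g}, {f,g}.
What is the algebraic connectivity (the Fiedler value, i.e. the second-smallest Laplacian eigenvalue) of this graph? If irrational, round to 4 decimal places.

With the vertex order [a, b, c, d, e, f, g], the degrees are [6, 6, 6, 6, 6, 6, 6], giving D = diag(6, 6, 6, 6, 6, 6, 6) and L = D - A. The sorted Laplacian eigenvalues are [0, 7, 7, 7, 7, 7, 7]; the algebraic connectivity is the second entry, 7.

7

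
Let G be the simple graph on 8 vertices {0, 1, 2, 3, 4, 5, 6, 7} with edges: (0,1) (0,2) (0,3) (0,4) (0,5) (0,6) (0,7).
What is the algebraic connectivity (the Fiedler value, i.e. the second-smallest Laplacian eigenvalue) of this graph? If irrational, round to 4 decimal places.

With the vertex order [0, 1, 2, 3, 4, 5, 6, 7], the degrees are [7, 1, 1, 1, 1, 1, 1, 1], giving D = diag(7, 1, 1, 1, 1, 1, 1, 1) and L = D - A. Computing the eigenvalues of L and sorting gives [0, 1, 1, 1, 1, 1, 1, 8]. The Fiedler value lambda_2 = 1 is strictly positive, so the graph is connected. The eigenvalues sum to 14, which equals trace(L) = 2|E|.

1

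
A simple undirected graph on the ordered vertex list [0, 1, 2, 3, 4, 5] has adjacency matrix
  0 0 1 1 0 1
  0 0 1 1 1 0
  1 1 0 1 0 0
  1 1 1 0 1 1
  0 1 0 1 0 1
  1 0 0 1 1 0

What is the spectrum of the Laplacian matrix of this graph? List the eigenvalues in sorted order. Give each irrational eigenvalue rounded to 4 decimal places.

[0, 2.3820, 2.3820, 4.6180, 4.6180, 6]

Each diagonal entry of L is the vertex degree and each off-diagonal entry is -1 where an edge is present, 0 otherwise; in the order [0, 1, 2, 3, 4, 5] the diagonal is [3, 3, 3, 5, 3, 3]. The multiplicity of 0 as a Laplacian eigenvalue equals the number of connected components. The single zero eigenvalue shows the graph is connected. There is one zero in the spectrum, matching the 1 component.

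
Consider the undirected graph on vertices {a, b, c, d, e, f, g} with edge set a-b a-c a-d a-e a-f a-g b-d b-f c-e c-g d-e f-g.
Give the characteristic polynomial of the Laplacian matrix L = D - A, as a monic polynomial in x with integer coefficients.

x^7 - 24x^6 + 231x^5 - 1140x^4 + 3036x^3 - 4128x^2 + 2240x

Reading degrees in the order [a, b, c, d, e, f, g] gives [6, 3, 3, 3, 3, 3, 3]; set D = diag(6, 3, 3, 3, 3, 3, 3) and form L = D - A. The eigenvalues of L are [0, 2, 2, 4, 4, 5, 7]; the characteristic polynomial is the product of (x - lambda_i), which multiplies out to x^7 - 24x^6 + 231x^5 - 1140x^4 + 3036x^3 - 4128x^2 + 2240x. The constant term is 0 because L is singular (the all-ones vector lies in its kernel). By the matrix-tree theorem the graph has (1/7) * product of the nonzero eigenvalues = 320 spanning trees. The eigenvalues sum to 24, which equals trace(L) = 2|E|.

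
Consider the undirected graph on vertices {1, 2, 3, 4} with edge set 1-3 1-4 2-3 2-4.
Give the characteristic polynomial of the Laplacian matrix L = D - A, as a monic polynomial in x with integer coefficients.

Each diagonal entry of L is the vertex degree and each off-diagonal entry is -1 where an edge is present, 0 otherwise; in the order [1, 2, 3, 4] the diagonal is [2, 2, 2, 2]. Computing det(xI - L) by cofactor expansion (or equivalently via sum-over-permutations) gives x^4 - 8x^3 + 20x^2 - 16x. Since p(0) = det(-L) = 0, x divides p(x). The largest eigenvalue, 4, is at most the vertex count 4.

x^4 - 8x^3 + 20x^2 - 16x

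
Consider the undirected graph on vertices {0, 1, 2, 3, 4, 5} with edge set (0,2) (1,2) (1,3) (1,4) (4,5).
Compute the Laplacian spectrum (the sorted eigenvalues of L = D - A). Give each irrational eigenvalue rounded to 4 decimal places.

With the vertex order [0, 1, 2, 3, 4, 5], the degrees are [1, 3, 2, 1, 2, 1], giving D = diag(1, 3, 2, 1, 2, 1) and L = D - A. L is symmetric positive semidefinite, so every eigenvalue is real and nonnegative. The single zero eigenvalue shows the graph is connected. By the matrix-tree theorem the graph has (1/6) * product of the nonzero eigenvalues = 1 spanning tree.

[0, 0.3820, 0.6972, 2, 2.6180, 4.3028]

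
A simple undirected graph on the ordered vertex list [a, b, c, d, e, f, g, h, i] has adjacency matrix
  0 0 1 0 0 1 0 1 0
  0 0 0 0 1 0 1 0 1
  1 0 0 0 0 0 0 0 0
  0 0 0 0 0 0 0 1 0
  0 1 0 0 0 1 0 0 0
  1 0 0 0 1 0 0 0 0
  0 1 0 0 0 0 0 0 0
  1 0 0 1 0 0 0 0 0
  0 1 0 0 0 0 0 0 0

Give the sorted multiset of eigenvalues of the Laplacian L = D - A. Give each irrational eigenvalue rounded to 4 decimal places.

Reading degrees in the order [a, b, c, d, e, f, g, h, i] gives [3, 3, 1, 1, 2, 2, 1, 2, 1]; set D = diag(3, 3, 1, 1, 2, 2, 1, 2, 1) and form L = D - A. The multiplicity of 0 as a Laplacian eigenvalue equals the number of connected components. By the matrix-tree theorem the graph has (1/9) * product of the nonzero eigenvalues = 1 spanning tree.

[0, 0.1538, 0.5764, 1, 1, 2.1128, 2.6757, 4.0748, 4.4065]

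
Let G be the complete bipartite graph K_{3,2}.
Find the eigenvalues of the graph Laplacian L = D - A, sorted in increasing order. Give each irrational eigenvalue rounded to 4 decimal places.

The graph has 5 vertices and degree multiset [3, 3, 2, 2, 2]; D is the diagonal matrix of degrees and L = D - A. The multiplicity of 0 as a Laplacian eigenvalue equals the number of connected components. The eigenvalues sum to 12, which equals trace(L) = 2|E|.

[0, 2, 2, 3, 5]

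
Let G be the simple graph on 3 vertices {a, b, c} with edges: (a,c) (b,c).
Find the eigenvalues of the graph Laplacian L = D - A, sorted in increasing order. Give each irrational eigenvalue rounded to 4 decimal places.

Reading degrees in the order [a, b, c] gives [1, 1, 2]; set D = diag(1, 1, 2) and form L = D - A. The multiplicity of 0 as a Laplacian eigenvalue equals the number of connected components. The single zero eigenvalue shows the graph is connected. There is one zero in the spectrum, matching the 1 component.

[0, 1, 3]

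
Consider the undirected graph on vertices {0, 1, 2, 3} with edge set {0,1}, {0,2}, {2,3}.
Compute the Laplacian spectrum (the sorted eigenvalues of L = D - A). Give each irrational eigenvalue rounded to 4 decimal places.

[0, 0.5858, 2, 3.4142]

With the vertex order [0, 1, 2, 3], the degrees are [2, 1, 2, 1], giving D = diag(2, 1, 2, 1) and L = D - A. L is symmetric positive semidefinite, so every eigenvalue is real and nonnegative. The single zero eigenvalue shows the graph is connected. By the matrix-tree theorem the graph has (1/4) * product of the nonzero eigenvalues = 1 spanning tree. There is one zero in the spectrum, matching the 1 component.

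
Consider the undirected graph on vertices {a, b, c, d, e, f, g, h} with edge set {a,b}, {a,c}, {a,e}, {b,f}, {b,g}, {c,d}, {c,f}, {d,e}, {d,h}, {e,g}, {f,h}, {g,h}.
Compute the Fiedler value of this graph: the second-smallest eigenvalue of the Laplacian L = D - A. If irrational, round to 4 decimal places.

With the vertex order [a, b, c, d, e, f, g, h], the degrees are [3, 3, 3, 3, 3, 3, 3, 3], giving D = diag(3, 3, 3, 3, 3, 3, 3, 3) and L = D - A. Computing the eigenvalues of L and sorting gives [0, 2, 2, 2, 4, 4, 4, 6]. The Fiedler value lambda_2 = 2 is strictly positive, so the graph is connected. By the matrix-tree theorem the graph has (1/8) * product of the nonzero eigenvalues = 384 spanning trees.

2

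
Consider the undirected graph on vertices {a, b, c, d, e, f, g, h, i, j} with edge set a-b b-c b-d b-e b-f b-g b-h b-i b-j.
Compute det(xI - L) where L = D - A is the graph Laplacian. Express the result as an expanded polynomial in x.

x^10 - 18x^9 + 108x^8 - 336x^7 + 630x^6 - 756x^5 + 588x^4 - 288x^3 + 81x^2 - 10x

With the vertex order [a, b, c, d, e, f, g, h, i, j], the degrees are [1, 9, 1, 1, 1, 1, 1, 1, 1, 1], giving D = diag(1, 9, 1, 1, 1, 1, 1, 1, 1, 1) and L = D - A. L has integer entries, so p(x) = det(xI - L) has integer coefficients. Expanding the determinant yields x^10 - 18x^9 + 108x^8 - 336x^7 + 630x^6 - 756x^5 + 588x^4 - 288x^3 + 81x^2 - 10x. The coefficient of x^9 equals -trace(L) = -18, matching the sum of degrees.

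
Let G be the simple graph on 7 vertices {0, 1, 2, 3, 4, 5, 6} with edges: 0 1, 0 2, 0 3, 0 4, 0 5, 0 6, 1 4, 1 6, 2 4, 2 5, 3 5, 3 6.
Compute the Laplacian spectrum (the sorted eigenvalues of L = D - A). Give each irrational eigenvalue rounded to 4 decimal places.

Reading degrees in the order [0, 1, 2, 3, 4, 5, 6] gives [6, 3, 3, 3, 3, 3, 3]; set D = diag(6, 3, 3, 3, 3, 3, 3) and form L = D - A. L is symmetric positive semidefinite, so every eigenvalue is real and nonnegative. By the matrix-tree theorem the graph has (1/7) * product of the nonzero eigenvalues = 320 spanning trees.

[0, 2, 2, 4, 4, 5, 7]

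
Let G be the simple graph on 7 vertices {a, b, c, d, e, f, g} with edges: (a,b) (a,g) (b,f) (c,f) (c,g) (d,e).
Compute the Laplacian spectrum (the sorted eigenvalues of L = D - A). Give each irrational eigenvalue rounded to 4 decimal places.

With the vertex order [a, b, c, d, e, f, g], the degrees are [2, 2, 2, 1, 1, 2, 2], giving D = diag(2, 2, 2, 1, 1, 2, 2) and L = D - A. Since every row of L sums to 0, the all-ones vector is in the kernel and 0 is an eigenvalue. The 2 zero eigenvalues correspond to the 2 connected components. The eigenvalues sum to 12, which equals trace(L) = 2|E|. There are 2 zeros in the spectrum, matching the 2 components.

[0, 0, 1.3820, 1.3820, 2, 3.6180, 3.6180]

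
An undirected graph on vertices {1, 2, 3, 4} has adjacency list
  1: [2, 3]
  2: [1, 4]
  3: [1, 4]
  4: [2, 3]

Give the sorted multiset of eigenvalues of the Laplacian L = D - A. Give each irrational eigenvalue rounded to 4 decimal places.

[0, 2, 2, 4]

Reading degrees in the order [1, 2, 3, 4] gives [2, 2, 2, 2]; set D = diag(2, 2, 2, 2) and form L = D - A. The multiplicity of 0 as a Laplacian eigenvalue equals the number of connected components. The single zero eigenvalue shows the graph is connected. There is one zero in the spectrum, matching the 1 component.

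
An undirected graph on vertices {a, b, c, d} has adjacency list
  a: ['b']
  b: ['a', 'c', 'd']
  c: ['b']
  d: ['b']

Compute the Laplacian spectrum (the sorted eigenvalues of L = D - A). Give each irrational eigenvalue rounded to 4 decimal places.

Reading degrees in the order [a, b, c, d] gives [1, 3, 1, 1]; set D = diag(1, 3, 1, 1) and form L = D - A. Since every row of L sums to 0, the all-ones vector is in the kernel and 0 is an eigenvalue. The largest eigenvalue, 4, is at most the vertex count 4.

[0, 1, 1, 4]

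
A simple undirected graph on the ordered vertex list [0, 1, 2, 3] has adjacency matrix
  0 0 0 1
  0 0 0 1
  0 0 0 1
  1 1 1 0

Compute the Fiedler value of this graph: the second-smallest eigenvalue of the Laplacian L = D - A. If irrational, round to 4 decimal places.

1

Reading degrees in the order [0, 1, 2, 3] gives [1, 1, 1, 3]; set D = diag(1, 1, 1, 3) and form L = D - A. The smallest Laplacian eigenvalue is always 0. The next one, lambda_2 = 1, measures how hard the graph is to disconnect: larger values mean better connectivity. By the matrix-tree theorem the graph has (1/4) * product of the nonzero eigenvalues = 1 spanning tree.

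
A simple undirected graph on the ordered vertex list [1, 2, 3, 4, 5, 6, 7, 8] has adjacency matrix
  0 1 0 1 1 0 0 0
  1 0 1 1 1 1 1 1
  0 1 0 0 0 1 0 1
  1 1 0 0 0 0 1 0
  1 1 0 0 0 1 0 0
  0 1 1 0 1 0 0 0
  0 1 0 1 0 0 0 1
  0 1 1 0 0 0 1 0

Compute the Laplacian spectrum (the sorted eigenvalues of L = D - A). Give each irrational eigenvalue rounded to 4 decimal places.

[0, 1.7530, 1.7530, 3.4450, 3.4450, 4.8019, 4.8019, 8]

Reading degrees in the order [1, 2, 3, 4, 5, 6, 7, 8] gives [3, 7, 3, 3, 3, 3, 3, 3]; set D = diag(3, 7, 3, 3, 3, 3, 3, 3) and form L = D - A. L is symmetric positive semidefinite, so every eigenvalue is real and nonnegative. The single zero eigenvalue shows the graph is connected. There is one zero in the spectrum, matching the 1 component. The eigenvalues sum to 28, which equals trace(L) = 2|E|.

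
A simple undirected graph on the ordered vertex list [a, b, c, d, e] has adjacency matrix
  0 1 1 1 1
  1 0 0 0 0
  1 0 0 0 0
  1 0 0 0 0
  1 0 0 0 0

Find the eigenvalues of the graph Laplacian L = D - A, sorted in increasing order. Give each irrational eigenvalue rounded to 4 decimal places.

Each diagonal entry of L is the vertex degree and each off-diagonal entry is -1 where an edge is present, 0 otherwise; in the order [a, b, c, d, e] the diagonal is [4, 1, 1, 1, 1]. The multiplicity of 0 as a Laplacian eigenvalue equals the number of connected components. The single zero eigenvalue shows the graph is connected. By the matrix-tree theorem the graph has (1/5) * product of the nonzero eigenvalues = 1 spanning tree.

[0, 1, 1, 1, 5]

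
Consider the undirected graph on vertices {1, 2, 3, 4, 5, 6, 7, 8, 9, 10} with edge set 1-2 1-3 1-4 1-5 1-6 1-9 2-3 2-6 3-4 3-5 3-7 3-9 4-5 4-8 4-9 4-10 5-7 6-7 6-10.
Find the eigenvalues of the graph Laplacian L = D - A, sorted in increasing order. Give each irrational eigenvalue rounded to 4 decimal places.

With the vertex order [1, 2, 3, 4, 5, 6, 7, 8, 9, 10], the degrees are [6, 3, 6, 6, 4, 4, 3, 1, 3, 2], giving D = diag(6, 3, 6, 6, 4, 4, 3, 1, 3, 2) and L = D - A. L is symmetric positive semidefinite, so every eigenvalue is real and nonnegative.

[0, 0.9009, 1.7466, 2.4238, 2.6148, 3.9291, 4.9937, 6.5397, 7.3979, 7.4534]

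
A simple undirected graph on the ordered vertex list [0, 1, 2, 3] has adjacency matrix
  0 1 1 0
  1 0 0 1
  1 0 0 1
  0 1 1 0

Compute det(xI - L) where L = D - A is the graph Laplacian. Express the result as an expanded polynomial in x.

x^4 - 8x^3 + 20x^2 - 16x

Reading degrees in the order [0, 1, 2, 3] gives [2, 2, 2, 2]; set D = diag(2, 2, 2, 2) and form L = D - A. L has integer entries, so p(x) = det(xI - L) has integer coefficients. Expanding the determinant yields x^4 - 8x^3 + 20x^2 - 16x. Since p(0) = det(-L) = 0, x divides p(x).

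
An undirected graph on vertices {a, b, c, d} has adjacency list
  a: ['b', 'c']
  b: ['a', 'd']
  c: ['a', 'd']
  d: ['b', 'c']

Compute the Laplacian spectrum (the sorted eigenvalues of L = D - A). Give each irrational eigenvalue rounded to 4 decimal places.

[0, 2, 2, 4]

Reading degrees in the order [a, b, c, d] gives [2, 2, 2, 2]; set D = diag(2, 2, 2, 2) and form L = D - A. Diagonalising L (or applying a numerical eigensolver to the 4x4 matrix) gives the spectrum above. The single zero eigenvalue shows the graph is connected. The largest eigenvalue, 4, is at most the vertex count 4.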